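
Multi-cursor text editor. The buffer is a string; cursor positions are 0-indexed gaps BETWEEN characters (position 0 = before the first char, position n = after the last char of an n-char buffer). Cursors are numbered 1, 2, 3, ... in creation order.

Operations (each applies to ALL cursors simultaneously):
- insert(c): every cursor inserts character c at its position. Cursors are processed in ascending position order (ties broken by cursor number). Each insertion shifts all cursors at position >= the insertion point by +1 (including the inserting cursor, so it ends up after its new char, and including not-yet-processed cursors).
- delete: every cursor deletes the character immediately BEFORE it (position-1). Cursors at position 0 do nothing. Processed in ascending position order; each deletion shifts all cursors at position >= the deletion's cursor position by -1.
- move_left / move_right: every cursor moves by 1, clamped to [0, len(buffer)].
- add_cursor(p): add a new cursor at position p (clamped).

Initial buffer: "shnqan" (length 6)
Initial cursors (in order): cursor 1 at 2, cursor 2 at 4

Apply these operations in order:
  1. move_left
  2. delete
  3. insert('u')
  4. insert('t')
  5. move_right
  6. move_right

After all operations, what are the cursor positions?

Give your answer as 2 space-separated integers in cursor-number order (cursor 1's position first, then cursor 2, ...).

After op 1 (move_left): buffer="shnqan" (len 6), cursors c1@1 c2@3, authorship ......
After op 2 (delete): buffer="hqan" (len 4), cursors c1@0 c2@1, authorship ....
After op 3 (insert('u')): buffer="uhuqan" (len 6), cursors c1@1 c2@3, authorship 1.2...
After op 4 (insert('t')): buffer="uthutqan" (len 8), cursors c1@2 c2@5, authorship 11.22...
After op 5 (move_right): buffer="uthutqan" (len 8), cursors c1@3 c2@6, authorship 11.22...
After op 6 (move_right): buffer="uthutqan" (len 8), cursors c1@4 c2@7, authorship 11.22...

Answer: 4 7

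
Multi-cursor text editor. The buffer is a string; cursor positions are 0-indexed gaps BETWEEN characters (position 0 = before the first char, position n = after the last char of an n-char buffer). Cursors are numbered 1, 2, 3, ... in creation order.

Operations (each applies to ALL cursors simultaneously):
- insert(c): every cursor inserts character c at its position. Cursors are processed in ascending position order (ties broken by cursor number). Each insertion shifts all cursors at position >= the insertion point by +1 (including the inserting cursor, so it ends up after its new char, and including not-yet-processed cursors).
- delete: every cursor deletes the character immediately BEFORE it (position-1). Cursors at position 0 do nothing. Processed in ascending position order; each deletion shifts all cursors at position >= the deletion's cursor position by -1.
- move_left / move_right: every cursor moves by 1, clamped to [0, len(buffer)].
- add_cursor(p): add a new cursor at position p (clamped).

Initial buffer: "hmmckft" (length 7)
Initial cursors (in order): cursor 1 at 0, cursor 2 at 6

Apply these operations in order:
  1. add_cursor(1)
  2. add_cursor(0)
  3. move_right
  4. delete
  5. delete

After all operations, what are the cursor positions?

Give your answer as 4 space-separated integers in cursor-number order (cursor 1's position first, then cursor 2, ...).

After op 1 (add_cursor(1)): buffer="hmmckft" (len 7), cursors c1@0 c3@1 c2@6, authorship .......
After op 2 (add_cursor(0)): buffer="hmmckft" (len 7), cursors c1@0 c4@0 c3@1 c2@6, authorship .......
After op 3 (move_right): buffer="hmmckft" (len 7), cursors c1@1 c4@1 c3@2 c2@7, authorship .......
After op 4 (delete): buffer="mckf" (len 4), cursors c1@0 c3@0 c4@0 c2@4, authorship ....
After op 5 (delete): buffer="mck" (len 3), cursors c1@0 c3@0 c4@0 c2@3, authorship ...

Answer: 0 3 0 0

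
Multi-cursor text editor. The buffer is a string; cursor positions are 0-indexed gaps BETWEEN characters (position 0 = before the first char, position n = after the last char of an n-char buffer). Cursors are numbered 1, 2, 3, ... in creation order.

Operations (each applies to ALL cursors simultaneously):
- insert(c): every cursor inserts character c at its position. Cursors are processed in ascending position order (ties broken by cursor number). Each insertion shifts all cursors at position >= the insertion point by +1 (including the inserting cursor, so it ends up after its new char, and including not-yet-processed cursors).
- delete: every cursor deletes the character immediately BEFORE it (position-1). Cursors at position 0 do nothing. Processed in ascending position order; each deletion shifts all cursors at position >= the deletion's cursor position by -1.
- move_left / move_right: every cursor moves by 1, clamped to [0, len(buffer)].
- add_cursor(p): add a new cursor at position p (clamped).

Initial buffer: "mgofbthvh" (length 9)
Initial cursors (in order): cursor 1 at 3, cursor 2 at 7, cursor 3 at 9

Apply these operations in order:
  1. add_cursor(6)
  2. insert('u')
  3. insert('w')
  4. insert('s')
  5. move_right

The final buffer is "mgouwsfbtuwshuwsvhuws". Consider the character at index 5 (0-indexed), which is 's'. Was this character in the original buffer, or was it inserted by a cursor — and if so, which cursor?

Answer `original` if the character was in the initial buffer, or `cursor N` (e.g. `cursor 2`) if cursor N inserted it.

After op 1 (add_cursor(6)): buffer="mgofbthvh" (len 9), cursors c1@3 c4@6 c2@7 c3@9, authorship .........
After op 2 (insert('u')): buffer="mgoufbtuhuvhu" (len 13), cursors c1@4 c4@8 c2@10 c3@13, authorship ...1...4.2..3
After op 3 (insert('w')): buffer="mgouwfbtuwhuwvhuw" (len 17), cursors c1@5 c4@10 c2@13 c3@17, authorship ...11...44.22..33
After op 4 (insert('s')): buffer="mgouwsfbtuwshuwsvhuws" (len 21), cursors c1@6 c4@12 c2@16 c3@21, authorship ...111...444.222..333
After op 5 (move_right): buffer="mgouwsfbtuwshuwsvhuws" (len 21), cursors c1@7 c4@13 c2@17 c3@21, authorship ...111...444.222..333
Authorship (.=original, N=cursor N): . . . 1 1 1 . . . 4 4 4 . 2 2 2 . . 3 3 3
Index 5: author = 1

Answer: cursor 1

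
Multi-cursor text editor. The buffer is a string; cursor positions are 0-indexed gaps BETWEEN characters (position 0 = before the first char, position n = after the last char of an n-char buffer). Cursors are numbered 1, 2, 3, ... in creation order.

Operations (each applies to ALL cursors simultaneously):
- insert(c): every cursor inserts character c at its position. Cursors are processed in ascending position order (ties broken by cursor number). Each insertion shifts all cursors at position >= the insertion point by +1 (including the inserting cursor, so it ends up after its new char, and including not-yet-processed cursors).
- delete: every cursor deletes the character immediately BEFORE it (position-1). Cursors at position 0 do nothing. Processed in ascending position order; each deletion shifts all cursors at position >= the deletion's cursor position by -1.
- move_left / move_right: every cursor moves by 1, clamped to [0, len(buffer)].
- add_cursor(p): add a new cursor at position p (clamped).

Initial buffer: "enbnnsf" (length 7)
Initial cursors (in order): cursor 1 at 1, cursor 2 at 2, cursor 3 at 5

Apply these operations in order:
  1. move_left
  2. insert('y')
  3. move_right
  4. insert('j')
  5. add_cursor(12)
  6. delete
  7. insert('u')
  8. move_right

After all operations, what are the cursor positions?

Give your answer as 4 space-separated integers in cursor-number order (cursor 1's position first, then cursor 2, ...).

After op 1 (move_left): buffer="enbnnsf" (len 7), cursors c1@0 c2@1 c3@4, authorship .......
After op 2 (insert('y')): buffer="yeynbnynsf" (len 10), cursors c1@1 c2@3 c3@7, authorship 1.2...3...
After op 3 (move_right): buffer="yeynbnynsf" (len 10), cursors c1@2 c2@4 c3@8, authorship 1.2...3...
After op 4 (insert('j')): buffer="yejynjbnynjsf" (len 13), cursors c1@3 c2@6 c3@11, authorship 1.12.2..3.3..
After op 5 (add_cursor(12)): buffer="yejynjbnynjsf" (len 13), cursors c1@3 c2@6 c3@11 c4@12, authorship 1.12.2..3.3..
After op 6 (delete): buffer="yeynbnynf" (len 9), cursors c1@2 c2@4 c3@8 c4@8, authorship 1.2...3..
After op 7 (insert('u')): buffer="yeuynubnynuuf" (len 13), cursors c1@3 c2@6 c3@12 c4@12, authorship 1.12.2..3.34.
After op 8 (move_right): buffer="yeuynubnynuuf" (len 13), cursors c1@4 c2@7 c3@13 c4@13, authorship 1.12.2..3.34.

Answer: 4 7 13 13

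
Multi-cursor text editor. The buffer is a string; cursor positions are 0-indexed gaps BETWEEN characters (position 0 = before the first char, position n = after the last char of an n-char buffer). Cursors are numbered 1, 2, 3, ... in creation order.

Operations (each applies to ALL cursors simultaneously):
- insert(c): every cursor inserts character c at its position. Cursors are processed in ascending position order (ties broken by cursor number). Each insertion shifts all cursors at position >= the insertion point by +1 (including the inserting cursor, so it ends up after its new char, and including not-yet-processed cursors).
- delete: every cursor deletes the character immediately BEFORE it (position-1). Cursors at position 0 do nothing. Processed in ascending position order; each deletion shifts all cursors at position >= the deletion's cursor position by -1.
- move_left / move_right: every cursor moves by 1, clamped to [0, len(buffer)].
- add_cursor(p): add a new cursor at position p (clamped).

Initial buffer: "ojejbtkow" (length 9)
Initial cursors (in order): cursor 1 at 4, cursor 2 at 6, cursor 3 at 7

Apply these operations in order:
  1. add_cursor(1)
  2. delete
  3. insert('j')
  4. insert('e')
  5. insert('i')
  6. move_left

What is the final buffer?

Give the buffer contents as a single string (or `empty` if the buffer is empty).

Answer: jeijejeibjjeeiiow

Derivation:
After op 1 (add_cursor(1)): buffer="ojejbtkow" (len 9), cursors c4@1 c1@4 c2@6 c3@7, authorship .........
After op 2 (delete): buffer="jebow" (len 5), cursors c4@0 c1@2 c2@3 c3@3, authorship .....
After op 3 (insert('j')): buffer="jjejbjjow" (len 9), cursors c4@1 c1@4 c2@7 c3@7, authorship 4..1.23..
After op 4 (insert('e')): buffer="jejejebjjeeow" (len 13), cursors c4@2 c1@6 c2@11 c3@11, authorship 44..11.2323..
After op 5 (insert('i')): buffer="jeijejeibjjeeiiow" (len 17), cursors c4@3 c1@8 c2@15 c3@15, authorship 444..111.232323..
After op 6 (move_left): buffer="jeijejeibjjeeiiow" (len 17), cursors c4@2 c1@7 c2@14 c3@14, authorship 444..111.232323..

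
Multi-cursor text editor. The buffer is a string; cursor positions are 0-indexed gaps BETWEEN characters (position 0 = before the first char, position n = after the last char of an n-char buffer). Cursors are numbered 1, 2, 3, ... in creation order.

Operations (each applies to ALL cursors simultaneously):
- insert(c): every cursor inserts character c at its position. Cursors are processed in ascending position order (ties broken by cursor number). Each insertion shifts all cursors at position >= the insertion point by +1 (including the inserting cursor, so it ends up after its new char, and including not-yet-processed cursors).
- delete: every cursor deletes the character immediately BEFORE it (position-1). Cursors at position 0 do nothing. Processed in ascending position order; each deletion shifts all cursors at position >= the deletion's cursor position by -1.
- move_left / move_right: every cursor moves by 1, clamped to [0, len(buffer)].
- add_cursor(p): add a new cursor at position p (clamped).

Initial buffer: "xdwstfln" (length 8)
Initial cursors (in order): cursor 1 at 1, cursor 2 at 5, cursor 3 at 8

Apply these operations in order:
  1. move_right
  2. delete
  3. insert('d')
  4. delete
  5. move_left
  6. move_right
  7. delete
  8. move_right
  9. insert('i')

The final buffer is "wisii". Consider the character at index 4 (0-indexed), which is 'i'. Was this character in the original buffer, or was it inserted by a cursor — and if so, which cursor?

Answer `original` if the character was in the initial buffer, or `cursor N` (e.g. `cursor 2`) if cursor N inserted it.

Answer: cursor 3

Derivation:
After op 1 (move_right): buffer="xdwstfln" (len 8), cursors c1@2 c2@6 c3@8, authorship ........
After op 2 (delete): buffer="xwstl" (len 5), cursors c1@1 c2@4 c3@5, authorship .....
After op 3 (insert('d')): buffer="xdwstdld" (len 8), cursors c1@2 c2@6 c3@8, authorship .1...2.3
After op 4 (delete): buffer="xwstl" (len 5), cursors c1@1 c2@4 c3@5, authorship .....
After op 5 (move_left): buffer="xwstl" (len 5), cursors c1@0 c2@3 c3@4, authorship .....
After op 6 (move_right): buffer="xwstl" (len 5), cursors c1@1 c2@4 c3@5, authorship .....
After op 7 (delete): buffer="ws" (len 2), cursors c1@0 c2@2 c3@2, authorship ..
After op 8 (move_right): buffer="ws" (len 2), cursors c1@1 c2@2 c3@2, authorship ..
After op 9 (insert('i')): buffer="wisii" (len 5), cursors c1@2 c2@5 c3@5, authorship .1.23
Authorship (.=original, N=cursor N): . 1 . 2 3
Index 4: author = 3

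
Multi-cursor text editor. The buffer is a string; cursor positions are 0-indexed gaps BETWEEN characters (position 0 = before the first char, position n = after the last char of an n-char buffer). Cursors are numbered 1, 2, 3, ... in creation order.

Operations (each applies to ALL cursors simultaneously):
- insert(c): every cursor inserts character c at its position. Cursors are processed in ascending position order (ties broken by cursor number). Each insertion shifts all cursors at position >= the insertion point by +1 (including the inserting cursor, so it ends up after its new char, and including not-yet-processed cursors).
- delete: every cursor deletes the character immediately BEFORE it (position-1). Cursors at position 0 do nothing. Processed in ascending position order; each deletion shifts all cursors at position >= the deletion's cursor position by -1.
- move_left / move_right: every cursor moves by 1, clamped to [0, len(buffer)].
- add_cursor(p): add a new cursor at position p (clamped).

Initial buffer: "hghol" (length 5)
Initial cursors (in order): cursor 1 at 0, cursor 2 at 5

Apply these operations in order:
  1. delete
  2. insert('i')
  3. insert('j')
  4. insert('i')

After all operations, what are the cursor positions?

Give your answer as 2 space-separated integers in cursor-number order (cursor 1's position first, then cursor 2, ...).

After op 1 (delete): buffer="hgho" (len 4), cursors c1@0 c2@4, authorship ....
After op 2 (insert('i')): buffer="ihghoi" (len 6), cursors c1@1 c2@6, authorship 1....2
After op 3 (insert('j')): buffer="ijhghoij" (len 8), cursors c1@2 c2@8, authorship 11....22
After op 4 (insert('i')): buffer="ijihghoiji" (len 10), cursors c1@3 c2@10, authorship 111....222

Answer: 3 10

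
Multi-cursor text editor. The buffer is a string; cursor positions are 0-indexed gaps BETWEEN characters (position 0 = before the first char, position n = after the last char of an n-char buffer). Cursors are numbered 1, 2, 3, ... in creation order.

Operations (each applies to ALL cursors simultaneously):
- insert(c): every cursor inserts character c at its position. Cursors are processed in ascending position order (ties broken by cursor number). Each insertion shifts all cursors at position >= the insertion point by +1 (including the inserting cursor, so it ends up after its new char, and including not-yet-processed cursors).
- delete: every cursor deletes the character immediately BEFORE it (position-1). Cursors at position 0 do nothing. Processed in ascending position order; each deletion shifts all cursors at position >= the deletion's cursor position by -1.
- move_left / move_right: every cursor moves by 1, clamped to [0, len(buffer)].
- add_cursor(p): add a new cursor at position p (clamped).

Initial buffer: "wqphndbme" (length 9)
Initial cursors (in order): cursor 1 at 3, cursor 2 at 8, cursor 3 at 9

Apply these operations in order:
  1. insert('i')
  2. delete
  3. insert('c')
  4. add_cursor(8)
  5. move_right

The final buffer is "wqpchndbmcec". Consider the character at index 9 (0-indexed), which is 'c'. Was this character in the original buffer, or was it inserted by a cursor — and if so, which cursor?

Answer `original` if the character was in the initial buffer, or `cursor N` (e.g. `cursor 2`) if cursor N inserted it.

Answer: cursor 2

Derivation:
After op 1 (insert('i')): buffer="wqpihndbmiei" (len 12), cursors c1@4 c2@10 c3@12, authorship ...1.....2.3
After op 2 (delete): buffer="wqphndbme" (len 9), cursors c1@3 c2@8 c3@9, authorship .........
After op 3 (insert('c')): buffer="wqpchndbmcec" (len 12), cursors c1@4 c2@10 c3@12, authorship ...1.....2.3
After op 4 (add_cursor(8)): buffer="wqpchndbmcec" (len 12), cursors c1@4 c4@8 c2@10 c3@12, authorship ...1.....2.3
After op 5 (move_right): buffer="wqpchndbmcec" (len 12), cursors c1@5 c4@9 c2@11 c3@12, authorship ...1.....2.3
Authorship (.=original, N=cursor N): . . . 1 . . . . . 2 . 3
Index 9: author = 2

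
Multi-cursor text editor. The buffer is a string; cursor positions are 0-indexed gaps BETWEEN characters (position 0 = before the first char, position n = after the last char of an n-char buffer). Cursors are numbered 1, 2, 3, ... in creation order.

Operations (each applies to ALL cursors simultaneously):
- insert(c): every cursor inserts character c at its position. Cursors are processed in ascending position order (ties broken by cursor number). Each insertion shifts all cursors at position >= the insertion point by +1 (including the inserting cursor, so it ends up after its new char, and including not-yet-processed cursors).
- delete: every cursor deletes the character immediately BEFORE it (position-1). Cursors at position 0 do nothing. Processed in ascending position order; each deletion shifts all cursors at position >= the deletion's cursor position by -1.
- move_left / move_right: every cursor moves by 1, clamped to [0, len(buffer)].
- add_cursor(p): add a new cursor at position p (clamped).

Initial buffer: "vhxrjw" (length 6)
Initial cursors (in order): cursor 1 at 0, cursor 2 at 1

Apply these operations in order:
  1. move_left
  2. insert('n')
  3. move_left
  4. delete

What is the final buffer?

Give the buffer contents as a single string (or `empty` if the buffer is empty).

After op 1 (move_left): buffer="vhxrjw" (len 6), cursors c1@0 c2@0, authorship ......
After op 2 (insert('n')): buffer="nnvhxrjw" (len 8), cursors c1@2 c2@2, authorship 12......
After op 3 (move_left): buffer="nnvhxrjw" (len 8), cursors c1@1 c2@1, authorship 12......
After op 4 (delete): buffer="nvhxrjw" (len 7), cursors c1@0 c2@0, authorship 2......

Answer: nvhxrjw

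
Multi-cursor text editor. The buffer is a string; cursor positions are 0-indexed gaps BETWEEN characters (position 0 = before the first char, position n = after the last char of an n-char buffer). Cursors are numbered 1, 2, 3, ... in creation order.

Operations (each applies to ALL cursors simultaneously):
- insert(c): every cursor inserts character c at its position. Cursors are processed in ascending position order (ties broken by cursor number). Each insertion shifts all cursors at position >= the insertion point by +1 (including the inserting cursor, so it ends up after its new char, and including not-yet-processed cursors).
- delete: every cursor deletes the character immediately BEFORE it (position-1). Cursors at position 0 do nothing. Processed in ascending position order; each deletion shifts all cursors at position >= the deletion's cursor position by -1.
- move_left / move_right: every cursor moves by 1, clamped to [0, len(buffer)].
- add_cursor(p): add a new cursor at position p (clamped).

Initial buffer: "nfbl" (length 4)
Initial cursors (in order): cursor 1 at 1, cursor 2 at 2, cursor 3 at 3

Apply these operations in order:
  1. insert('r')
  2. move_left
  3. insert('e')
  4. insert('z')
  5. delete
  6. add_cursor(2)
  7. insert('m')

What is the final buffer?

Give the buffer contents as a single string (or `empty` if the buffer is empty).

After op 1 (insert('r')): buffer="nrfrbrl" (len 7), cursors c1@2 c2@4 c3@6, authorship .1.2.3.
After op 2 (move_left): buffer="nrfrbrl" (len 7), cursors c1@1 c2@3 c3@5, authorship .1.2.3.
After op 3 (insert('e')): buffer="nerferberl" (len 10), cursors c1@2 c2@5 c3@8, authorship .11.22.33.
After op 4 (insert('z')): buffer="nezrfezrbezrl" (len 13), cursors c1@3 c2@7 c3@11, authorship .111.222.333.
After op 5 (delete): buffer="nerferberl" (len 10), cursors c1@2 c2@5 c3@8, authorship .11.22.33.
After op 6 (add_cursor(2)): buffer="nerferberl" (len 10), cursors c1@2 c4@2 c2@5 c3@8, authorship .11.22.33.
After op 7 (insert('m')): buffer="nemmrfemrbemrl" (len 14), cursors c1@4 c4@4 c2@8 c3@12, authorship .1141.222.333.

Answer: nemmrfemrbemrl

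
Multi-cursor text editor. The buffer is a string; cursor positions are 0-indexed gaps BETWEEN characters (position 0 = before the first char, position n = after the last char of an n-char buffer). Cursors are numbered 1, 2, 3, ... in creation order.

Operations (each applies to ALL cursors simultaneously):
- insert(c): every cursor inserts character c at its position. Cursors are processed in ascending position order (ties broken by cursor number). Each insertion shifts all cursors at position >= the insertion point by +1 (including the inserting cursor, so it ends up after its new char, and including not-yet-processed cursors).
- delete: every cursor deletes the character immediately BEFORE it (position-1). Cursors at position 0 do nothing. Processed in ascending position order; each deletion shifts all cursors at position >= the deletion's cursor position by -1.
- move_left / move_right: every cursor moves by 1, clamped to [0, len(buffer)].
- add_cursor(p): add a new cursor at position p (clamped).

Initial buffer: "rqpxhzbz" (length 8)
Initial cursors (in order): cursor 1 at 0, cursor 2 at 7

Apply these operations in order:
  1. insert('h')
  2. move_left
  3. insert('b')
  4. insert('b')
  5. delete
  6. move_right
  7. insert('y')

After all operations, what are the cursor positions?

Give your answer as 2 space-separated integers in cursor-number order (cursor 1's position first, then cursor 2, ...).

Answer: 3 13

Derivation:
After op 1 (insert('h')): buffer="hrqpxhzbhz" (len 10), cursors c1@1 c2@9, authorship 1.......2.
After op 2 (move_left): buffer="hrqpxhzbhz" (len 10), cursors c1@0 c2@8, authorship 1.......2.
After op 3 (insert('b')): buffer="bhrqpxhzbbhz" (len 12), cursors c1@1 c2@10, authorship 11.......22.
After op 4 (insert('b')): buffer="bbhrqpxhzbbbhz" (len 14), cursors c1@2 c2@12, authorship 111.......222.
After op 5 (delete): buffer="bhrqpxhzbbhz" (len 12), cursors c1@1 c2@10, authorship 11.......22.
After op 6 (move_right): buffer="bhrqpxhzbbhz" (len 12), cursors c1@2 c2@11, authorship 11.......22.
After op 7 (insert('y')): buffer="bhyrqpxhzbbhyz" (len 14), cursors c1@3 c2@13, authorship 111.......222.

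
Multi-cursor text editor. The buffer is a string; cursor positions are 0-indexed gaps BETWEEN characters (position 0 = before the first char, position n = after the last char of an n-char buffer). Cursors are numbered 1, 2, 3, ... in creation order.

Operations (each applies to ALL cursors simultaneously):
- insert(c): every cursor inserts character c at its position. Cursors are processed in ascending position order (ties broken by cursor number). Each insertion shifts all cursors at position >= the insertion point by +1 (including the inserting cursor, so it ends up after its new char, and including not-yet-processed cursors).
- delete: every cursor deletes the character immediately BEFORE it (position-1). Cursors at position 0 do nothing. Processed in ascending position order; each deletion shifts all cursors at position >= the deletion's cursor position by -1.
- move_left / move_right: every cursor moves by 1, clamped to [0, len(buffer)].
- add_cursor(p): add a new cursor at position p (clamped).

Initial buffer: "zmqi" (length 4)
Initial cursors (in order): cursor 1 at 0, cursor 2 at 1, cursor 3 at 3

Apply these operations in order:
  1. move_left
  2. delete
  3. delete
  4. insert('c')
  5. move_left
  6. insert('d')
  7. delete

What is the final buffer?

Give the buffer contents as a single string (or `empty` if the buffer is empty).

Answer: cccqi

Derivation:
After op 1 (move_left): buffer="zmqi" (len 4), cursors c1@0 c2@0 c3@2, authorship ....
After op 2 (delete): buffer="zqi" (len 3), cursors c1@0 c2@0 c3@1, authorship ...
After op 3 (delete): buffer="qi" (len 2), cursors c1@0 c2@0 c3@0, authorship ..
After op 4 (insert('c')): buffer="cccqi" (len 5), cursors c1@3 c2@3 c3@3, authorship 123..
After op 5 (move_left): buffer="cccqi" (len 5), cursors c1@2 c2@2 c3@2, authorship 123..
After op 6 (insert('d')): buffer="ccdddcqi" (len 8), cursors c1@5 c2@5 c3@5, authorship 121233..
After op 7 (delete): buffer="cccqi" (len 5), cursors c1@2 c2@2 c3@2, authorship 123..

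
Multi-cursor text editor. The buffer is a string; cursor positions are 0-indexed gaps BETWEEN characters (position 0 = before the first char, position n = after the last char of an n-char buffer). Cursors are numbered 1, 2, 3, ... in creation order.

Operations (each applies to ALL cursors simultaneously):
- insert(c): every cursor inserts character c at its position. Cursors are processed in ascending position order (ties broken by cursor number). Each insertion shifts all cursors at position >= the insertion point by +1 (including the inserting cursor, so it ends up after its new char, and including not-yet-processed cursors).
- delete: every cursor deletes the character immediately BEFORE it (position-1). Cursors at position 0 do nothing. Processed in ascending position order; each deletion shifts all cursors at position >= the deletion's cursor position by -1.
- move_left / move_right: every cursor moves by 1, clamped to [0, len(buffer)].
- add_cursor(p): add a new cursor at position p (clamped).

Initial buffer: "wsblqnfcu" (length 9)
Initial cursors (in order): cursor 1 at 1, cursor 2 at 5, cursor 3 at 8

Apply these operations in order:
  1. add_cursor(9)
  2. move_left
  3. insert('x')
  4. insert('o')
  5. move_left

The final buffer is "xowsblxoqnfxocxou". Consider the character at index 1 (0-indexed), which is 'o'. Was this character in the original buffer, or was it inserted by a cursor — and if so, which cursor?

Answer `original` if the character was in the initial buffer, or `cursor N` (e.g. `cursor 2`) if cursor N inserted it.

Answer: cursor 1

Derivation:
After op 1 (add_cursor(9)): buffer="wsblqnfcu" (len 9), cursors c1@1 c2@5 c3@8 c4@9, authorship .........
After op 2 (move_left): buffer="wsblqnfcu" (len 9), cursors c1@0 c2@4 c3@7 c4@8, authorship .........
After op 3 (insert('x')): buffer="xwsblxqnfxcxu" (len 13), cursors c1@1 c2@6 c3@10 c4@12, authorship 1....2...3.4.
After op 4 (insert('o')): buffer="xowsblxoqnfxocxou" (len 17), cursors c1@2 c2@8 c3@13 c4@16, authorship 11....22...33.44.
After op 5 (move_left): buffer="xowsblxoqnfxocxou" (len 17), cursors c1@1 c2@7 c3@12 c4@15, authorship 11....22...33.44.
Authorship (.=original, N=cursor N): 1 1 . . . . 2 2 . . . 3 3 . 4 4 .
Index 1: author = 1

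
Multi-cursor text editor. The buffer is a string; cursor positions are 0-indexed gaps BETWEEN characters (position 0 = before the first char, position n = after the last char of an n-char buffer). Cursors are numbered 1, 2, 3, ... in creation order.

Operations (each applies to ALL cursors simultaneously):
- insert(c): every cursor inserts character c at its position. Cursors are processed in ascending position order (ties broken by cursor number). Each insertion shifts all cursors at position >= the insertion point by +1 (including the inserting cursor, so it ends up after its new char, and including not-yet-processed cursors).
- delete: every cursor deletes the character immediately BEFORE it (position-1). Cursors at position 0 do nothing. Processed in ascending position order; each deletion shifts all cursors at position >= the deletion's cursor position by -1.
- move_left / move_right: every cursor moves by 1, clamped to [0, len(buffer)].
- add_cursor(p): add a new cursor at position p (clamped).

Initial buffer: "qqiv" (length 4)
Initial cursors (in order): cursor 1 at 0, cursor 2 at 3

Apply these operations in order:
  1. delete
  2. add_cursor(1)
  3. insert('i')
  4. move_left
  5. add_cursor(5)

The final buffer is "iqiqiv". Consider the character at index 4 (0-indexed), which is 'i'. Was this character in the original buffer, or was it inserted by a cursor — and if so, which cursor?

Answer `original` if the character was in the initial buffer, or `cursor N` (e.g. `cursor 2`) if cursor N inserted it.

Answer: cursor 2

Derivation:
After op 1 (delete): buffer="qqv" (len 3), cursors c1@0 c2@2, authorship ...
After op 2 (add_cursor(1)): buffer="qqv" (len 3), cursors c1@0 c3@1 c2@2, authorship ...
After op 3 (insert('i')): buffer="iqiqiv" (len 6), cursors c1@1 c3@3 c2@5, authorship 1.3.2.
After op 4 (move_left): buffer="iqiqiv" (len 6), cursors c1@0 c3@2 c2@4, authorship 1.3.2.
After op 5 (add_cursor(5)): buffer="iqiqiv" (len 6), cursors c1@0 c3@2 c2@4 c4@5, authorship 1.3.2.
Authorship (.=original, N=cursor N): 1 . 3 . 2 .
Index 4: author = 2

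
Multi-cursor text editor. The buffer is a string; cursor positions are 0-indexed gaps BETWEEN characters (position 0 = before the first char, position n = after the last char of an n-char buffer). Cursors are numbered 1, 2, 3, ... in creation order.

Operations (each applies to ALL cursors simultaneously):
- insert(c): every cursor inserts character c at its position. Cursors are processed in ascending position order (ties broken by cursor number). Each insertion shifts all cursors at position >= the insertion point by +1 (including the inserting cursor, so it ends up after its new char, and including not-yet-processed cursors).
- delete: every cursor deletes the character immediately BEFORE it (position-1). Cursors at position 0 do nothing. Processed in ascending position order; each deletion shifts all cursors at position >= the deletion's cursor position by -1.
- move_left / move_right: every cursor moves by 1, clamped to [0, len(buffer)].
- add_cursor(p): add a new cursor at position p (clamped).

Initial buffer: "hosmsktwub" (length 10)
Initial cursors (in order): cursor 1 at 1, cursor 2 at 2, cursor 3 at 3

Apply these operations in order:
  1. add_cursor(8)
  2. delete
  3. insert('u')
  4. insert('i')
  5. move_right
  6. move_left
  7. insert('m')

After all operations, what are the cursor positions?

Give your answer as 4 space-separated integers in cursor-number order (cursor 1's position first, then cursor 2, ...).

After op 1 (add_cursor(8)): buffer="hosmsktwub" (len 10), cursors c1@1 c2@2 c3@3 c4@8, authorship ..........
After op 2 (delete): buffer="msktub" (len 6), cursors c1@0 c2@0 c3@0 c4@4, authorship ......
After op 3 (insert('u')): buffer="uuumsktuub" (len 10), cursors c1@3 c2@3 c3@3 c4@8, authorship 123....4..
After op 4 (insert('i')): buffer="uuuiiimsktuiub" (len 14), cursors c1@6 c2@6 c3@6 c4@12, authorship 123123....44..
After op 5 (move_right): buffer="uuuiiimsktuiub" (len 14), cursors c1@7 c2@7 c3@7 c4@13, authorship 123123....44..
After op 6 (move_left): buffer="uuuiiimsktuiub" (len 14), cursors c1@6 c2@6 c3@6 c4@12, authorship 123123....44..
After op 7 (insert('m')): buffer="uuuiiimmmmsktuimub" (len 18), cursors c1@9 c2@9 c3@9 c4@16, authorship 123123123....444..

Answer: 9 9 9 16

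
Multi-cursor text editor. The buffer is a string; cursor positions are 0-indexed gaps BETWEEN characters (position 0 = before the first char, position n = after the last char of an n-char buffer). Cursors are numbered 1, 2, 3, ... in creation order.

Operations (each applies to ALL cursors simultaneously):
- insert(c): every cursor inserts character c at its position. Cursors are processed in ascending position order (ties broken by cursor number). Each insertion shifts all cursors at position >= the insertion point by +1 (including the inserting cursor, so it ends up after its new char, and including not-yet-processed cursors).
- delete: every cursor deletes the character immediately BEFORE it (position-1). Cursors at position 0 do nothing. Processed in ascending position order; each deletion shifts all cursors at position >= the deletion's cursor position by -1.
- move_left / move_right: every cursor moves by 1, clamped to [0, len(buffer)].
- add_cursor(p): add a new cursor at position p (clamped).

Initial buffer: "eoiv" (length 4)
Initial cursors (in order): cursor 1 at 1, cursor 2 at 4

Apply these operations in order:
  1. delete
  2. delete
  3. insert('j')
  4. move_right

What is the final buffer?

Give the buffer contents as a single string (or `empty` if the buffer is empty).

Answer: joj

Derivation:
After op 1 (delete): buffer="oi" (len 2), cursors c1@0 c2@2, authorship ..
After op 2 (delete): buffer="o" (len 1), cursors c1@0 c2@1, authorship .
After op 3 (insert('j')): buffer="joj" (len 3), cursors c1@1 c2@3, authorship 1.2
After op 4 (move_right): buffer="joj" (len 3), cursors c1@2 c2@3, authorship 1.2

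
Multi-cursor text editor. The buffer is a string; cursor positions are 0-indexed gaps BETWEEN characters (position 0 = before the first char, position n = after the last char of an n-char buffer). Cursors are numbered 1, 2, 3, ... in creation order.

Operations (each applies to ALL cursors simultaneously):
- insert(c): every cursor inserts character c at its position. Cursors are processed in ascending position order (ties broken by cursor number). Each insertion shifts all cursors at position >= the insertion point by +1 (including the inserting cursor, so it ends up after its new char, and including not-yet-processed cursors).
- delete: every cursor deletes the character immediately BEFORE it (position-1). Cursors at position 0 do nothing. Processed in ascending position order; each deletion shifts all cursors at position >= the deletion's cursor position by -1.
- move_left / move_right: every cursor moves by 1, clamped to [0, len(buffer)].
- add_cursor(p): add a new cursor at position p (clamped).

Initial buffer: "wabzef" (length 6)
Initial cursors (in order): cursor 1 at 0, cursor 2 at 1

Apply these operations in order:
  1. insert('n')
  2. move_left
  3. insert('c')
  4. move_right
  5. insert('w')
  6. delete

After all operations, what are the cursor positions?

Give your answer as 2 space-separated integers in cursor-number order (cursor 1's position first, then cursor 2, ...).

Answer: 2 5

Derivation:
After op 1 (insert('n')): buffer="nwnabzef" (len 8), cursors c1@1 c2@3, authorship 1.2.....
After op 2 (move_left): buffer="nwnabzef" (len 8), cursors c1@0 c2@2, authorship 1.2.....
After op 3 (insert('c')): buffer="cnwcnabzef" (len 10), cursors c1@1 c2@4, authorship 11.22.....
After op 4 (move_right): buffer="cnwcnabzef" (len 10), cursors c1@2 c2@5, authorship 11.22.....
After op 5 (insert('w')): buffer="cnwwcnwabzef" (len 12), cursors c1@3 c2@7, authorship 111.222.....
After op 6 (delete): buffer="cnwcnabzef" (len 10), cursors c1@2 c2@5, authorship 11.22.....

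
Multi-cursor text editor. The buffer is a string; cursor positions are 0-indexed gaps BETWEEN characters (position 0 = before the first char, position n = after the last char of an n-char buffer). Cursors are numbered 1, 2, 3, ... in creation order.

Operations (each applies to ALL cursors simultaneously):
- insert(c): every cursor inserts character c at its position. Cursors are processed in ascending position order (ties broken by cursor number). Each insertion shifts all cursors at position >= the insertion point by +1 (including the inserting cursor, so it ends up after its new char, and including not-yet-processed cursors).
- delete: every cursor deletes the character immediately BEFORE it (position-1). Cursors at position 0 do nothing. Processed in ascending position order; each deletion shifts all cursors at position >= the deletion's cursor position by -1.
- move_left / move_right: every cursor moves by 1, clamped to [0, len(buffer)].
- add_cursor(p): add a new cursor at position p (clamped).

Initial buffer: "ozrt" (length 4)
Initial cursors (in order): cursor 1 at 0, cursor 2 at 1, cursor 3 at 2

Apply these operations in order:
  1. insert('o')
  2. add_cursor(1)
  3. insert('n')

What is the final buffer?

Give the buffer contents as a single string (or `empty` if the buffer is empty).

After op 1 (insert('o')): buffer="ooozort" (len 7), cursors c1@1 c2@3 c3@5, authorship 1.2.3..
After op 2 (add_cursor(1)): buffer="ooozort" (len 7), cursors c1@1 c4@1 c2@3 c3@5, authorship 1.2.3..
After op 3 (insert('n')): buffer="onnoonzonrt" (len 11), cursors c1@3 c4@3 c2@6 c3@9, authorship 114.22.33..

Answer: onnoonzonrt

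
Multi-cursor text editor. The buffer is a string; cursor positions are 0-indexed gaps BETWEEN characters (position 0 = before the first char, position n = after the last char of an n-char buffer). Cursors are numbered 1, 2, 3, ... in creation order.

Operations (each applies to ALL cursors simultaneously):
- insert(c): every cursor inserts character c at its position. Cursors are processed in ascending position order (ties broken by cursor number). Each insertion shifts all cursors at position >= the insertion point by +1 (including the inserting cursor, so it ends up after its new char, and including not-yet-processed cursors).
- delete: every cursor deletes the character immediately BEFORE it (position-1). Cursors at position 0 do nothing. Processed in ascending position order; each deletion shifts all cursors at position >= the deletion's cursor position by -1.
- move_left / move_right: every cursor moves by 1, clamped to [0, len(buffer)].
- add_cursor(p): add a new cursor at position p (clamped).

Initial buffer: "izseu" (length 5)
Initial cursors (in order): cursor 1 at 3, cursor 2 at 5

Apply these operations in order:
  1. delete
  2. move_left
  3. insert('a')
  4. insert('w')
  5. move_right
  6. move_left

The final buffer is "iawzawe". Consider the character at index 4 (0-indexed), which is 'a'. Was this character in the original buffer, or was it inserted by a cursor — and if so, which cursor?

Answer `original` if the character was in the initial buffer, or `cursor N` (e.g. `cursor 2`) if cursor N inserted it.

Answer: cursor 2

Derivation:
After op 1 (delete): buffer="ize" (len 3), cursors c1@2 c2@3, authorship ...
After op 2 (move_left): buffer="ize" (len 3), cursors c1@1 c2@2, authorship ...
After op 3 (insert('a')): buffer="iazae" (len 5), cursors c1@2 c2@4, authorship .1.2.
After op 4 (insert('w')): buffer="iawzawe" (len 7), cursors c1@3 c2@6, authorship .11.22.
After op 5 (move_right): buffer="iawzawe" (len 7), cursors c1@4 c2@7, authorship .11.22.
After op 6 (move_left): buffer="iawzawe" (len 7), cursors c1@3 c2@6, authorship .11.22.
Authorship (.=original, N=cursor N): . 1 1 . 2 2 .
Index 4: author = 2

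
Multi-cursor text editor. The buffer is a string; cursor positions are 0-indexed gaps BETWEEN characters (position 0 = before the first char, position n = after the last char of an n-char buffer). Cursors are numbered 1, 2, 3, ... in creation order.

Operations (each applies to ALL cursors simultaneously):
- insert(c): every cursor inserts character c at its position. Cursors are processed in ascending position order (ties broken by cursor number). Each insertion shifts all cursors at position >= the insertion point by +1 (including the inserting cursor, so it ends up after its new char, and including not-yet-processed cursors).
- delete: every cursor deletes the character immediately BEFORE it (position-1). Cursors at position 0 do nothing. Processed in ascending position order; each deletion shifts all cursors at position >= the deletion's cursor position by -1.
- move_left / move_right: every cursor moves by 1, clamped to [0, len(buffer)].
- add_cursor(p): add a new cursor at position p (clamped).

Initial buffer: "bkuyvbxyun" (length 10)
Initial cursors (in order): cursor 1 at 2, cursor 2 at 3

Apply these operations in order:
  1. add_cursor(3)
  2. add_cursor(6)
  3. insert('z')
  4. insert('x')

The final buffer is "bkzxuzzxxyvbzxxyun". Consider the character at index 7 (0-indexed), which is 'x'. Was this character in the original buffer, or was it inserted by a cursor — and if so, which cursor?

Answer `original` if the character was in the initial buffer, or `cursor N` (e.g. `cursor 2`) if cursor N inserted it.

After op 1 (add_cursor(3)): buffer="bkuyvbxyun" (len 10), cursors c1@2 c2@3 c3@3, authorship ..........
After op 2 (add_cursor(6)): buffer="bkuyvbxyun" (len 10), cursors c1@2 c2@3 c3@3 c4@6, authorship ..........
After op 3 (insert('z')): buffer="bkzuzzyvbzxyun" (len 14), cursors c1@3 c2@6 c3@6 c4@10, authorship ..1.23...4....
After op 4 (insert('x')): buffer="bkzxuzzxxyvbzxxyun" (len 18), cursors c1@4 c2@9 c3@9 c4@14, authorship ..11.2323...44....
Authorship (.=original, N=cursor N): . . 1 1 . 2 3 2 3 . . . 4 4 . . . .
Index 7: author = 2

Answer: cursor 2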